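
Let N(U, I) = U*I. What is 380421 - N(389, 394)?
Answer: 227155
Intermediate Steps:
N(U, I) = I*U
380421 - N(389, 394) = 380421 - 394*389 = 380421 - 1*153266 = 380421 - 153266 = 227155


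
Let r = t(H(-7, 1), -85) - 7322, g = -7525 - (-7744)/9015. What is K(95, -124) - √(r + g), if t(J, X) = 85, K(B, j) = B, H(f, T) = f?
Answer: 95 - 11*I*√9914390490/9015 ≈ 95.0 - 121.5*I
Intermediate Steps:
g = -67830131/9015 (g = -7525 - (-7744)/9015 = -7525 - 1*(-7744/9015) = -7525 + 7744/9015 = -67830131/9015 ≈ -7524.1)
r = -7237 (r = 85 - 7322 = -7237)
K(95, -124) - √(r + g) = 95 - √(-7237 - 67830131/9015) = 95 - √(-133071686/9015) = 95 - 11*I*√9914390490/9015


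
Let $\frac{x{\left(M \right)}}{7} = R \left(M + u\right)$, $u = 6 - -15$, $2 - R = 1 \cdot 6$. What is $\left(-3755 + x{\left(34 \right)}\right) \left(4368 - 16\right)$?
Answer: $-23043840$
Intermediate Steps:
$R = -4$ ($R = 2 - 1 \cdot 6 = 2 - 6 = -4$)
$u = 21$ ($u = 6 + 15 = 21$)
$x{\left(M \right)} = -588 - 28 M$ ($x{\left(M \right)} = 7 \left(- 4 \left(M + 21\right)\right) = 7 \left(- 4 \left(21 + M\right)\right) = 7 \left(-84 - 4 M\right) = -588 - 28 M$)
$\left(-3755 + x{\left(34 \right)}\right) \left(4368 - 16\right) = \left(-3755 - 1540\right) \left(4368 - 16\right) = \left(-5295\right) 4352 = -23043840$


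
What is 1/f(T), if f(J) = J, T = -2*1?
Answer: -½ ≈ -0.50000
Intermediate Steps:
T = -2
1/f(T) = 1/(-2) = -½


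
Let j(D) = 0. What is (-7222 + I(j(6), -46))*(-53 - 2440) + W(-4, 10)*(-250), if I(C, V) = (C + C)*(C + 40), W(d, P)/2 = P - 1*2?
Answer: 18000446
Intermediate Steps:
W(d, P) = -4 + 2*P (W(d, P) = 2*(P - 1*2) = 2*(P - 2) = 2*(-2 + P) = -4 + 2*P)
I(C, V) = 2*C*(40 + C) (I(C, V) = (2*C)*(40 + C) = 2*C*(40 + C))
(-7222 + I(j(6), -46))*(-53 - 2440) + W(-4, 10)*(-250) = (-7222 + 2*0*(40 + 0))*(-53 - 2440) + (-4 + 2*10)*(-250) = (-7222 + 2*0*40)*(-2493) + (-4 + 20)*(-250) = (-7222 + 0)*(-2493) + 16*(-250) = -7222*(-2493) - 4000 = 18004446 - 4000 = 18000446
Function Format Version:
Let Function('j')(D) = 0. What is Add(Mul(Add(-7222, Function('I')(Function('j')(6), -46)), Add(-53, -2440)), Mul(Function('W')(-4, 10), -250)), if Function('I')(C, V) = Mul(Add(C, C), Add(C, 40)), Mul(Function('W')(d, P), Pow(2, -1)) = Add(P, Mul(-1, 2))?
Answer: 18000446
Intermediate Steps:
Function('W')(d, P) = Add(-4, Mul(2, P)) (Function('W')(d, P) = Mul(2, Add(P, Mul(-1, 2))) = Mul(2, Add(P, -2)) = Mul(2, Add(-2, P)) = Add(-4, Mul(2, P)))
Function('I')(C, V) = Mul(2, C, Add(40, C)) (Function('I')(C, V) = Mul(Mul(2, C), Add(40, C)) = Mul(2, C, Add(40, C)))
Add(Mul(Add(-7222, Function('I')(Function('j')(6), -46)), Add(-53, -2440)), Mul(Function('W')(-4, 10), -250)) = Add(Mul(Add(-7222, Mul(2, 0, Add(40, 0))), Add(-53, -2440)), Mul(Add(-4, Mul(2, 10)), -250)) = Add(Mul(Add(-7222, Mul(2, 0, 40)), -2493), Mul(Add(-4, 20), -250)) = Add(Mul(Add(-7222, 0), -2493), Mul(16, -250)) = Add(Mul(-7222, -2493), -4000) = Add(18004446, -4000) = 18000446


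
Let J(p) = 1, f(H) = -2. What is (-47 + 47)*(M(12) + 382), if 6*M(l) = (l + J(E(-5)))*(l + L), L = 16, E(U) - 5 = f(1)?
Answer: 0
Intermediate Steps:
E(U) = 3 (E(U) = 5 - 2 = 3)
M(l) = (1 + l)*(16 + l)/6 (M(l) = ((l + 1)*(l + 16))/6 = ((1 + l)*(16 + l))/6 = (1 + l)*(16 + l)/6)
(-47 + 47)*(M(12) + 382) = (-47 + 47)*((8/3 + (⅙)*12² + (17/6)*12) + 382) = 0*((8/3 + (⅙)*144 + 34) + 382) = 0*((8/3 + 24 + 34) + 382) = 0*(182/3 + 382) = 0*(1328/3) = 0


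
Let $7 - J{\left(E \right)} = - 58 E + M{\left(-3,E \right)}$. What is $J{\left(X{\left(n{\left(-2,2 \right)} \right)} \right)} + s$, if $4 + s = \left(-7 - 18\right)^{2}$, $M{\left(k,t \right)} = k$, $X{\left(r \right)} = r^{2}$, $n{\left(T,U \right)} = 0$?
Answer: $631$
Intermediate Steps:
$J{\left(E \right)} = 10 + 58 E$ ($J{\left(E \right)} = 7 - \left(- 58 E - 3\right) = 7 - \left(-3 - 58 E\right) = 7 + \left(3 + 58 E\right) = 10 + 58 E$)
$s = 621$ ($s = -4 + \left(-7 - 18\right)^{2} = -4 + \left(-25\right)^{2} = -4 + 625 = 621$)
$J{\left(X{\left(n{\left(-2,2 \right)} \right)} \right)} + s = \left(10 + 58 \cdot 0^{2}\right) + 621 = \left(10 + 58 \cdot 0\right) + 621 = \left(10 + 0\right) + 621 = 10 + 621 = 631$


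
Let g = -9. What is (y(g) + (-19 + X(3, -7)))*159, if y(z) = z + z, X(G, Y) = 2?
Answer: -5565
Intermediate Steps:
y(z) = 2*z
(y(g) + (-19 + X(3, -7)))*159 = (2*(-9) + (-19 + 2))*159 = (-18 - 17)*159 = -35*159 = -5565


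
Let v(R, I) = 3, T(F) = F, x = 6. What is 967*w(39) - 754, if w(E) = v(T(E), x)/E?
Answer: -8835/13 ≈ -679.62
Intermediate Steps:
w(E) = 3/E
967*w(39) - 754 = 967*(3/39) - 754 = 967*(3*(1/39)) - 754 = 967*(1/13) - 754 = 967/13 - 754 = -8835/13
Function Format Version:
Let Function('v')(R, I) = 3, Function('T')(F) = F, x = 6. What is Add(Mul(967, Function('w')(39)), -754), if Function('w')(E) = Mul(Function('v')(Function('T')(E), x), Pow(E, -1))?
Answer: Rational(-8835, 13) ≈ -679.62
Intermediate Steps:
Function('w')(E) = Mul(3, Pow(E, -1))
Add(Mul(967, Function('w')(39)), -754) = Add(Mul(967, Mul(3, Pow(39, -1))), -754) = Add(Mul(967, Mul(3, Rational(1, 39))), -754) = Add(Mul(967, Rational(1, 13)), -754) = Add(Rational(967, 13), -754) = Rational(-8835, 13)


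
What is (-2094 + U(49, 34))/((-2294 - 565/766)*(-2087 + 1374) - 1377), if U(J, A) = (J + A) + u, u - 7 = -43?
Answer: -1568002/1252234515 ≈ -0.0012522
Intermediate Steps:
u = -36 (u = 7 - 43 = -36)
U(J, A) = -36 + A + J (U(J, A) = (J + A) - 36 = (A + J) - 36 = -36 + A + J)
(-2094 + U(49, 34))/((-2294 - 565/766)*(-2087 + 1374) - 1377) = (-2094 + (-36 + 34 + 49))/((-2294 - 565/766)*(-2087 + 1374) - 1377) = (-2094 + 47)/((-2294 - 565*1/766)*(-713) - 1377) = -2047/((-2294 - 565/766)*(-713) - 1377) = -2047/(-1757769/766*(-713) - 1377) = -2047/(1253289297/766 - 1377) = -2047/1252234515/766 = -2047*766/1252234515 = -1568002/1252234515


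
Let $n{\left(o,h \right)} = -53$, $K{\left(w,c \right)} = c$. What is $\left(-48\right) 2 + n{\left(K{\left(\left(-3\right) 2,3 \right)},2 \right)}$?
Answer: $-149$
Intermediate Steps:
$\left(-48\right) 2 + n{\left(K{\left(\left(-3\right) 2,3 \right)},2 \right)} = \left(-48\right) 2 - 53 = -96 - 53 = -149$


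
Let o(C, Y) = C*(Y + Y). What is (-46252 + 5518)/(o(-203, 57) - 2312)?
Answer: 20367/12727 ≈ 1.6003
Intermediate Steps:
o(C, Y) = 2*C*Y (o(C, Y) = C*(2*Y) = 2*C*Y)
(-46252 + 5518)/(o(-203, 57) - 2312) = (-46252 + 5518)/(2*(-203)*57 - 2312) = -40734/(-23142 - 2312) = -40734/(-25454) = -40734*(-1/25454) = 20367/12727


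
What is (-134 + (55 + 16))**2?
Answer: 3969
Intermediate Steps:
(-134 + (55 + 16))**2 = (-134 + 71)**2 = (-63)**2 = 3969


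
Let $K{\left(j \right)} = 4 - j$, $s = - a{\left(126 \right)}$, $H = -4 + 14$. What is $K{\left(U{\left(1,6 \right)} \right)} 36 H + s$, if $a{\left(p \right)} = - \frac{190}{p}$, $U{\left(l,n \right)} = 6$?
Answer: $- \frac{45265}{63} \approx -718.49$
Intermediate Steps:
$H = 10$
$s = \frac{95}{63}$ ($s = - \frac{-190}{126} = \left(-1\right) \left(- \frac{95}{63}\right) = \frac{95}{63} \approx 1.5079$)
$K{\left(U{\left(1,6 \right)} \right)} 36 H + s = \left(4 - 6\right) 36 \cdot 10 + \frac{95}{63} = \left(4 - 6\right) 360 + \frac{95}{63} = \left(-2\right) 360 + \frac{95}{63} = -720 + \frac{95}{63} = - \frac{45265}{63}$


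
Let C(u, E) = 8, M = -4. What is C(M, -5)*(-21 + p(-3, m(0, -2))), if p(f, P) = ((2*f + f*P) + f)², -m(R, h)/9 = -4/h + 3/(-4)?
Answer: 9465/2 ≈ 4732.5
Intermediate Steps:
m(R, h) = 27/4 + 36/h (m(R, h) = -9*(-4/h + 3/(-4)) = -9*(-4/h + 3*(-¼)) = -9*(-4/h - ¾) = -9*(-¾ - 4/h) = 27/4 + 36/h)
p(f, P) = (3*f + P*f)² (p(f, P) = ((2*f + P*f) + f)² = (3*f + P*f)²)
C(M, -5)*(-21 + p(-3, m(0, -2))) = 8*(-21 + (-3)²*(3 + (27/4 + 36/(-2)))²) = 8*(-21 + 9*(3 + (27/4 + 36*(-½)))²) = 8*(-21 + 9*(3 + (27/4 - 18))²) = 8*(-21 + 9*(3 - 45/4)²) = 8*(-21 + 9*(-33/4)²) = 8*(-21 + 9*(1089/16)) = 8*(-21 + 9801/16) = 8*(9465/16) = 9465/2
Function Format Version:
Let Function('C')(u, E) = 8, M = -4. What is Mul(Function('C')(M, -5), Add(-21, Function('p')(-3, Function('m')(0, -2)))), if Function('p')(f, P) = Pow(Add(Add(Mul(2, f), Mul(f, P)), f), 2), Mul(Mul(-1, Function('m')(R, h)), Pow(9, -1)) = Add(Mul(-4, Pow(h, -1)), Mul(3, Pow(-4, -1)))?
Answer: Rational(9465, 2) ≈ 4732.5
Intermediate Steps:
Function('m')(R, h) = Add(Rational(27, 4), Mul(36, Pow(h, -1))) (Function('m')(R, h) = Mul(-9, Add(Mul(-4, Pow(h, -1)), Mul(3, Pow(-4, -1)))) = Mul(-9, Add(Mul(-4, Pow(h, -1)), Mul(3, Rational(-1, 4)))) = Mul(-9, Add(Mul(-4, Pow(h, -1)), Rational(-3, 4))) = Mul(-9, Add(Rational(-3, 4), Mul(-4, Pow(h, -1)))) = Add(Rational(27, 4), Mul(36, Pow(h, -1))))
Function('p')(f, P) = Pow(Add(Mul(3, f), Mul(P, f)), 2) (Function('p')(f, P) = Pow(Add(Add(Mul(2, f), Mul(P, f)), f), 2) = Pow(Add(Mul(3, f), Mul(P, f)), 2))
Mul(Function('C')(M, -5), Add(-21, Function('p')(-3, Function('m')(0, -2)))) = Mul(8, Add(-21, Mul(Pow(-3, 2), Pow(Add(3, Add(Rational(27, 4), Mul(36, Pow(-2, -1)))), 2)))) = Mul(8, Add(-21, Mul(9, Pow(Add(3, Add(Rational(27, 4), Mul(36, Rational(-1, 2)))), 2)))) = Mul(8, Add(-21, Mul(9, Pow(Add(3, Add(Rational(27, 4), -18)), 2)))) = Mul(8, Add(-21, Mul(9, Pow(Add(3, Rational(-45, 4)), 2)))) = Mul(8, Add(-21, Mul(9, Pow(Rational(-33, 4), 2)))) = Mul(8, Add(-21, Mul(9, Rational(1089, 16)))) = Mul(8, Add(-21, Rational(9801, 16))) = Mul(8, Rational(9465, 16)) = Rational(9465, 2)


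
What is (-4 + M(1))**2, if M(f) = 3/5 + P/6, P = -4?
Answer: 3721/225 ≈ 16.538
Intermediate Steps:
M(f) = -1/15 (M(f) = 3/5 - 4/6 = 3*(1/5) - 4*1/6 = 3/5 - 2/3 = -1/15)
(-4 + M(1))**2 = (-4 - 1/15)**2 = (-61/15)**2 = 3721/225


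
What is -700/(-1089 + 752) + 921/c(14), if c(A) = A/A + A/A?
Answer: 311777/674 ≈ 462.58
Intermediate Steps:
c(A) = 2 (c(A) = 1 + 1 = 2)
-700/(-1089 + 752) + 921/c(14) = -700/(-1089 + 752) + 921/2 = -700/(-337) + 921*(½) = -700*(-1/337) + 921/2 = 700/337 + 921/2 = 311777/674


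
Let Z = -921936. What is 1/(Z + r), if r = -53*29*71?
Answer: -1/1031063 ≈ -9.6987e-7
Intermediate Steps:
r = -109127 (r = -1537*71 = -109127)
1/(Z + r) = 1/(-921936 - 109127) = 1/(-1031063) = -1/1031063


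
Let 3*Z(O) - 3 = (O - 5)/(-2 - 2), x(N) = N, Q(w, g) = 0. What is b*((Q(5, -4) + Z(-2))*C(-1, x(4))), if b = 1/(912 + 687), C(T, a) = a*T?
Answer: -19/4797 ≈ -0.0039608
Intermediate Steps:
Z(O) = 17/12 - O/12 (Z(O) = 1 + ((O - 5)/(-2 - 2))/3 = 1 + ((-5 + O)/(-4))/3 = 1 + ((-5 + O)*(-¼))/3 = 1 + (5/4 - O/4)/3 = 1 + (5/12 - O/12) = 17/12 - O/12)
C(T, a) = T*a
b = 1/1599 ≈ 0.00062539
b*((Q(5, -4) + Z(-2))*C(-1, x(4))) = ((0 + (17/12 - 1/12*(-2)))*(-1*4))/1599 = ((0 + (17/12 + ⅙))*(-4))/1599 = ((0 + 19/12)*(-4))/1599 = ((19/12)*(-4))/1599 = (1/1599)*(-19/3) = -19/4797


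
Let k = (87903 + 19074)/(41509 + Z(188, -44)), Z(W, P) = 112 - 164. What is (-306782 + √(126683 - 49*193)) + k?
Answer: -326106523/1063 + √117226 ≈ -3.0644e+5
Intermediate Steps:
Z(W, P) = -52
k = 2743/1063 (k = (87903 + 19074)/(41509 - 52) = 106977/41457 = 106977*(1/41457) = 2743/1063 ≈ 2.5804)
(-306782 + √(126683 - 49*193)) + k = (-306782 + √(126683 - 49*193)) + 2743/1063 = (-306782 + √(126683 - 9457)) + 2743/1063 = (-306782 + √117226) + 2743/1063 = -326106523/1063 + √117226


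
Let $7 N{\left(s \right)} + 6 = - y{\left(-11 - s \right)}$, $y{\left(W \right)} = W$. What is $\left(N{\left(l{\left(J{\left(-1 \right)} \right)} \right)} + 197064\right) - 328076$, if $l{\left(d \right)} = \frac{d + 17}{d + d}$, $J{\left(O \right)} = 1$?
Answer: $-131010$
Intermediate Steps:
$l{\left(d \right)} = \frac{17 + d}{2 d}$
$N{\left(s \right)} = \frac{5}{7} + \frac{s}{7}$ ($N{\left(s \right)} = - \frac{6}{7} + \frac{\left(-1\right) \left(-11 - s\right)}{7} = - \frac{6}{7} + \frac{11 + s}{7} = - \frac{6}{7} + \left(\frac{11}{7} + \frac{s}{7}\right) = \frac{5}{7} + \frac{s}{7}$)
$\left(N{\left(l{\left(J{\left(-1 \right)} \right)} \right)} + 197064\right) - 328076 = \left(\left(\frac{5}{7} + \frac{\frac{1}{2} \cdot 1^{-1} \left(17 + 1\right)}{7}\right) + 197064\right) - 328076 = \left(\left(\frac{5}{7} + \frac{\frac{1}{2} \cdot 1 \cdot 18}{7}\right) + 197064\right) - 328076 = \left(\left(\frac{5}{7} + \frac{1}{7} \cdot 9\right) + 197064\right) - 328076 = \left(\left(\frac{5}{7} + \frac{9}{7}\right) + 197064\right) - 328076 = \left(2 + 197064\right) - 328076 = 197066 - 328076 = -131010$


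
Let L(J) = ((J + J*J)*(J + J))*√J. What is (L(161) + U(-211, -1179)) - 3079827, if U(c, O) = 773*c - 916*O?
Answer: -2162966 + 8398404*√161 ≈ 1.0440e+8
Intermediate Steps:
U(c, O) = -916*O + 773*c
L(J) = 2*J^(3/2)*(J + J²) (L(J) = ((J + J²)*(2*J))*√J = (2*J*(J + J²))*√J = 2*J^(3/2)*(J + J²))
(L(161) + U(-211, -1179)) - 3079827 = (2*161^(5/2)*(1 + 161) + (-916*(-1179) + 773*(-211))) - 3079827 = (2*(25921*√161)*162 + (1079964 - 163103)) - 3079827 = (8398404*√161 + 916861) - 3079827 = (916861 + 8398404*√161) - 3079827 = -2162966 + 8398404*√161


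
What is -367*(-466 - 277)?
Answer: 272681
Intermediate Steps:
-367*(-466 - 277) = -367*(-743) = 272681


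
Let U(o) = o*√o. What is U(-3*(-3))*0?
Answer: 0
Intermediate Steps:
U(o) = o^(3/2)
U(-3*(-3))*0 = (-3*(-3))^(3/2)*0 = 9^(3/2)*0 = 27*0 = 0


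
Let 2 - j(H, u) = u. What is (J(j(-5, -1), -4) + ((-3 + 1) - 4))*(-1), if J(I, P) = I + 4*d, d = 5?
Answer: -17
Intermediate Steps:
j(H, u) = 2 - u
J(I, P) = 20 + I (J(I, P) = I + 4*5 = I + 20 = 20 + I)
(J(j(-5, -1), -4) + ((-3 + 1) - 4))*(-1) = ((20 + (2 - 1*(-1))) + ((-3 + 1) - 4))*(-1) = ((20 + (2 + 1)) + (-2 - 4))*(-1) = ((20 + 3) - 6)*(-1) = (23 - 6)*(-1) = 17*(-1) = -17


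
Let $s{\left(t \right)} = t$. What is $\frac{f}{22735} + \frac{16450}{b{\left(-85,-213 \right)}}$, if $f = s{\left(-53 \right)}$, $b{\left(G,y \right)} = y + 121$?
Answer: $- \frac{186997813}{1045810} \approx -178.81$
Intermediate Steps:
$b{\left(G,y \right)} = 121 + y$
$f = -53$
$\frac{f}{22735} + \frac{16450}{b{\left(-85,-213 \right)}} = - \frac{53}{22735} + \frac{16450}{121 - 213} = \left(-53\right) \frac{1}{22735} + \frac{16450}{-92} = - \frac{53}{22735} + 16450 \left(- \frac{1}{92}\right) = - \frac{53}{22735} - \frac{8225}{46} = - \frac{186997813}{1045810}$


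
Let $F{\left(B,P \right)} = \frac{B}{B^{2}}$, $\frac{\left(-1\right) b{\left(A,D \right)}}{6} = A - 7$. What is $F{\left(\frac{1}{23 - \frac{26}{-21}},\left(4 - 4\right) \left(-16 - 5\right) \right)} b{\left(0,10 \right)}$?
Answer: $1018$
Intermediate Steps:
$b{\left(A,D \right)} = 42 - 6 A$ ($b{\left(A,D \right)} = - 6 \left(A - 7\right) = - 6 \left(-7 + A\right) = 42 - 6 A$)
$F{\left(B,P \right)} = \frac{1}{B}$ ($F{\left(B,P \right)} = \frac{B}{B^{2}} = \frac{1}{B}$)
$F{\left(\frac{1}{23 - \frac{26}{-21}},\left(4 - 4\right) \left(-16 - 5\right) \right)} b{\left(0,10 \right)} = \frac{42 - 0}{\frac{1}{23 - \frac{26}{-21}}} = \frac{42 + 0}{\frac{1}{23 - - \frac{26}{21}}} = \frac{1}{\frac{1}{23 + \frac{26}{21}}} \cdot 42 = \frac{1}{\frac{1}{\frac{509}{21}}} \cdot 42 = \frac{1}{\frac{21}{509}} \cdot 42 = \frac{509}{21} \cdot 42 = 1018$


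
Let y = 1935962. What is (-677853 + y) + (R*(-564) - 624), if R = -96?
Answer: 1311629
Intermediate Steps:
(-677853 + y) + (R*(-564) - 624) = (-677853 + 1935962) + (-96*(-564) - 624) = 1258109 + (54144 - 624) = 1258109 + 53520 = 1311629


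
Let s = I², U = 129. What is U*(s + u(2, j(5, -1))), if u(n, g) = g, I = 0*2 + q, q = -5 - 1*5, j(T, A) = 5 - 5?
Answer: 12900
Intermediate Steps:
j(T, A) = 0
q = -10 (q = -5 - 5 = -10)
I = -10 (I = 0*2 - 10 = 0 - 10 = -10)
s = 100 (s = (-10)² = 100)
U*(s + u(2, j(5, -1))) = 129*(100 + 0) = 129*100 = 12900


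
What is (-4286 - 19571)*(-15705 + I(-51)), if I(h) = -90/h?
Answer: 6368745435/17 ≈ 3.7463e+8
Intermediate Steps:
(-4286 - 19571)*(-15705 + I(-51)) = (-4286 - 19571)*(-15705 - 90/(-51)) = -23857*(-15705 - 90*(-1/51)) = -23857*(-15705 + 30/17) = -23857*(-266955/17) = 6368745435/17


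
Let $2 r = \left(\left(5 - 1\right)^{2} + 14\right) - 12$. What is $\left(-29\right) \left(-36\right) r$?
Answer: $9396$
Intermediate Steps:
$r = 9$ ($r = \frac{\left(\left(5 - 1\right)^{2} + 14\right) - 12}{2} = \frac{\left(4^{2} + 14\right) - 12}{2} = \frac{\left(16 + 14\right) - 12}{2} = \frac{30 - 12}{2} = \frac{1}{2} \cdot 18 = 9$)
$\left(-29\right) \left(-36\right) r = \left(-29\right) \left(-36\right) 9 = 1044 \cdot 9 = 9396$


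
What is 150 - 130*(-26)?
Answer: 3530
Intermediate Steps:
150 - 130*(-26) = 150 + 3380 = 3530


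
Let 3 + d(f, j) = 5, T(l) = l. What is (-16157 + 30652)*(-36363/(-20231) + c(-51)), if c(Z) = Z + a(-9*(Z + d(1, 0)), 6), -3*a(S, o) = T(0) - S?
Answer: 28678922805/20231 ≈ 1.4176e+6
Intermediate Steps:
d(f, j) = 2 (d(f, j) = -3 + 5 = 2)
a(S, o) = S/3 (a(S, o) = -(0 - S)/3 = -(-1)*S/3 = S/3)
c(Z) = -6 - 2*Z (c(Z) = Z + (-9*(Z + 2))/3 = Z + (-9*(2 + Z))/3 = Z + (-18 - 9*Z)/3 = Z + (-6 - 3*Z) = -6 - 2*Z)
(-16157 + 30652)*(-36363/(-20231) + c(-51)) = (-16157 + 30652)*(-36363/(-20231) + (-6 - 2*(-51))) = 14495*(-36363*(-1/20231) + (-6 + 102)) = 14495*(36363/20231 + 96) = 14495*(1978539/20231) = 28678922805/20231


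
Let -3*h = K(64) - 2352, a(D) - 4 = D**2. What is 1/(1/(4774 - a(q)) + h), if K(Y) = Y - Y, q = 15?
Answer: 4545/3563281 ≈ 0.0012755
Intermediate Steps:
K(Y) = 0
a(D) = 4 + D**2
h = 784 (h = -(0 - 2352)/3 = -1/3*(-2352) = 784)
1/(1/(4774 - a(q)) + h) = 1/(1/(4774 - (4 + 15**2)) + 784) = 1/(1/(4774 - (4 + 225)) + 784) = 1/(1/(4774 - 1*229) + 784) = 1/(1/(4774 - 229) + 784) = 1/(1/4545 + 784) = 1/(3563281/4545) = 4545/3563281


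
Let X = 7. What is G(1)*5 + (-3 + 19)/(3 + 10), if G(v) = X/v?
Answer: 471/13 ≈ 36.231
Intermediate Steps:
G(v) = 7/v
G(1)*5 + (-3 + 19)/(3 + 10) = (7/1)*5 + (-3 + 19)/(3 + 10) = (7*1)*5 + 16/13 = 7*5 + 16*(1/13) = 35 + 16/13 = 471/13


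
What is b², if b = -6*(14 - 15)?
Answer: 36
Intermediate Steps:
b = 6 (b = -6*(-1) = 6)
b² = 6² = 36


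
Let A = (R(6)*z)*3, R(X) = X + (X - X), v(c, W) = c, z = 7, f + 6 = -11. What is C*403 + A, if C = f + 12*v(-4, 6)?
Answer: -26069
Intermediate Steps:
f = -17 (f = -6 - 11 = -17)
R(X) = X (R(X) = X + 0 = X)
A = 126 (A = (6*7)*3 = 42*3 = 126)
C = -65 (C = -17 + 12*(-4) = -17 - 48 = -65)
C*403 + A = -65*403 + 126 = -26195 + 126 = -26069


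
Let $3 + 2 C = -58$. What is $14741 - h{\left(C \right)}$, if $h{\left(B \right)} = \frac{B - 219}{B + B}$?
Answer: $\frac{1797903}{122} \approx 14737.0$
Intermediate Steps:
$C = - \frac{61}{2}$ ($C = - \frac{3}{2} + \frac{1}{2} \left(-58\right) = - \frac{3}{2} - 29 = - \frac{61}{2} \approx -30.5$)
$h{\left(B \right)} = \frac{-219 + B}{2 B}$
$14741 - h{\left(C \right)} = 14741 - \frac{-219 - \frac{61}{2}}{2 \left(- \frac{61}{2}\right)} = 14741 - \frac{1}{2} \left(- \frac{2}{61}\right) \left(- \frac{499}{2}\right) = 14741 - \frac{499}{122} = \frac{1797903}{122}$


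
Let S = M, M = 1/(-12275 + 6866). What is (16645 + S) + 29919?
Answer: 251864675/5409 ≈ 46564.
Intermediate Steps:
M = -1/5409 (M = 1/(-5409) = -1/5409 ≈ -0.00018488)
S = -1/5409 ≈ -0.00018488
(16645 + S) + 29919 = (16645 - 1/5409) + 29919 = 90032804/5409 + 29919 = 251864675/5409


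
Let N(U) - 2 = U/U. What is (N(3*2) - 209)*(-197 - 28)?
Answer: 46350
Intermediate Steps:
N(U) = 3 (N(U) = 2 + U/U = 2 + 1 = 3)
(N(3*2) - 209)*(-197 - 28) = (3 - 209)*(-197 - 28) = -206*(-225) = 46350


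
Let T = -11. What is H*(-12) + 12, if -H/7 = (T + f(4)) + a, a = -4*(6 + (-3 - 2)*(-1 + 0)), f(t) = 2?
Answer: -4440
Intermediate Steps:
a = -44 (a = -4*(6 - 5*(-1)) = -4*(6 + 5) = -4*11 = -44)
H = 371 (H = -7*((-11 + 2) - 44) = -7*(-9 - 44) = -7*(-53) = 371)
H*(-12) + 12 = 371*(-12) + 12 = -4452 + 12 = -4440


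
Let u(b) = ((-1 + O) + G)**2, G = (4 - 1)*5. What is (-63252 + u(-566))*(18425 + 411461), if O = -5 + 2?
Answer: -27139133066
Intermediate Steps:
O = -3
G = 15 (G = 3*5 = 15)
u(b) = 121 (u(b) = ((-1 - 3) + 15)**2 = (-4 + 15)**2 = 11**2 = 121)
(-63252 + u(-566))*(18425 + 411461) = (-63252 + 121)*(18425 + 411461) = -63131*429886 = -27139133066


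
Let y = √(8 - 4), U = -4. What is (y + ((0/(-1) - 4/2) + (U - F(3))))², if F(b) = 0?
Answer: 16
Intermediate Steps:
y = 2 (y = √4 = 2)
(y + ((0/(-1) - 4/2) + (U - F(3))))² = (2 + ((0/(-1) - 4/2) + (-4 - 1*0)))² = (2 + ((0*(-1) - 4*½) + (-4 + 0)))² = (2 + ((0 - 2) - 4))² = (2 + (-2 - 4))² = (2 - 6)² = (-4)² = 16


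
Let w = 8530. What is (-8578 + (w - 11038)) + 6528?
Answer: -4558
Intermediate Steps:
(-8578 + (w - 11038)) + 6528 = (-8578 + (8530 - 11038)) + 6528 = (-8578 - 2508) + 6528 = -11086 + 6528 = -4558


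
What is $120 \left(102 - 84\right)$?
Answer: $2160$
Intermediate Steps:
$120 \left(102 - 84\right) = 120 \cdot 18 = 2160$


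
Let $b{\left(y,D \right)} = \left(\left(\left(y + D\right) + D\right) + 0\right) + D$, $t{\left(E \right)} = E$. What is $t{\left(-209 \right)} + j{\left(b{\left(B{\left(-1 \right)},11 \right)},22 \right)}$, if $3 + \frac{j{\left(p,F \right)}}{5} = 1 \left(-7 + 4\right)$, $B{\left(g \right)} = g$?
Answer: $-239$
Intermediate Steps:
$b{\left(y,D \right)} = y + 3 D$ ($b{\left(y,D \right)} = \left(\left(\left(D + y\right) + D\right) + 0\right) + D = \left(\left(y + 2 D\right) + 0\right) + D = \left(y + 2 D\right) + D = y + 3 D$)
$j{\left(p,F \right)} = -30$ ($j{\left(p,F \right)} = -15 + 5 \cdot 1 \left(-7 + 4\right) = -15 + 5 \cdot 1 \left(-3\right) = -15 + 5 \left(-3\right) = -15 - 15 = -30$)
$t{\left(-209 \right)} + j{\left(b{\left(B{\left(-1 \right)},11 \right)},22 \right)} = -209 - 30 = -239$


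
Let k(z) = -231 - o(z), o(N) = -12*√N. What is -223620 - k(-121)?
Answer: -223389 - 132*I ≈ -2.2339e+5 - 132.0*I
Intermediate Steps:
k(z) = -231 + 12*√z (k(z) = -231 - (-12)*√z = -231 + 12*√z)
-223620 - k(-121) = -223620 - (-231 + 12*√(-121)) = -223620 - (-231 + 12*(11*I)) = -223620 - (-231 + 132*I) = -223620 + (231 - 132*I) = -223389 - 132*I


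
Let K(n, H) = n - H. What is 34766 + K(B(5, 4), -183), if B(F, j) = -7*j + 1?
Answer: 34922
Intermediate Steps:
B(F, j) = 1 - 7*j
34766 + K(B(5, 4), -183) = 34766 + ((1 - 7*4) - 1*(-183)) = 34766 + ((1 - 28) + 183) = 34766 + (-27 + 183) = 34766 + 156 = 34922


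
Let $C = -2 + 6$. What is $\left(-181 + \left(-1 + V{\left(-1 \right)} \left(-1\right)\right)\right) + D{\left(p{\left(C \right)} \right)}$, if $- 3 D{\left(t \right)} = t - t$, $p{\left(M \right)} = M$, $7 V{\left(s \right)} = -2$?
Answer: $- \frac{1272}{7} \approx -181.71$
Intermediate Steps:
$C = 4$
$V{\left(s \right)} = - \frac{2}{7}$ ($V{\left(s \right)} = \frac{1}{7} \left(-2\right) = - \frac{2}{7}$)
$D{\left(t \right)} = 0$ ($D{\left(t \right)} = - \frac{t - t}{3} = \left(- \frac{1}{3}\right) 0 = 0$)
$\left(-181 + \left(-1 + V{\left(-1 \right)} \left(-1\right)\right)\right) + D{\left(p{\left(C \right)} \right)} = \left(-181 - \frac{5}{7}\right) + 0 = - \frac{1272}{7} + 0 = - \frac{1272}{7}$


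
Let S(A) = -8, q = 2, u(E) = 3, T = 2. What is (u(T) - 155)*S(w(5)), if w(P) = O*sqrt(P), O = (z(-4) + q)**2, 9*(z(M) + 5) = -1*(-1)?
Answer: 1216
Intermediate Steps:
z(M) = -44/9 (z(M) = -5 + (-1*(-1))/9 = -5 + (1/9)*1 = -5 + 1/9 = -44/9)
O = 676/81 (O = (-44/9 + 2)**2 = (-26/9)**2 = 676/81 ≈ 8.3457)
w(P) = 676*sqrt(P)/81
(u(T) - 155)*S(w(5)) = (3 - 155)*(-8) = -152*(-8) = 1216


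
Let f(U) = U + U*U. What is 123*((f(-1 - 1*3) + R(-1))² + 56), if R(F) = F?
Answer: 21771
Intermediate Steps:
f(U) = U + U²
123*((f(-1 - 1*3) + R(-1))² + 56) = 123*(((-1 - 1*3)*(1 + (-1 - 1*3)) - 1)² + 56) = 123*(((-1 - 3)*(1 + (-1 - 3)) - 1)² + 56) = 123*((-4*(1 - 4) - 1)² + 56) = 123*((-4*(-3) - 1)² + 56) = 123*((12 - 1)² + 56) = 123*(11² + 56) = 123*(121 + 56) = 123*177 = 21771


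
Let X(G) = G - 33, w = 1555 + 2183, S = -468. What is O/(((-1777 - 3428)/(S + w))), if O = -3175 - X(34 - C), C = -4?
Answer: 693240/347 ≈ 1997.8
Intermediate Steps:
w = 3738
X(G) = -33 + G
O = -3180 (O = -3175 - (-33 + (34 - 1*(-4))) = -3175 - (-33 + (34 + 4)) = -3175 - (-33 + 38) = -3175 - 1*5 = -3175 - 5 = -3180)
O/(((-1777 - 3428)/(S + w))) = -3180*(-468 + 3738)/(-1777 - 3428) = -3180/((-5205/3270)) = -3180/((-5205*1/3270)) = -3180/(-347/218) = -3180*(-218/347) = 693240/347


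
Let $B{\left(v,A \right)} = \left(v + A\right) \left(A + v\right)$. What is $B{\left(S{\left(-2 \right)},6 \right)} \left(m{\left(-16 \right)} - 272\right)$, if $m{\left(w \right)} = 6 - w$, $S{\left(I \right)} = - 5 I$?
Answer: $-64000$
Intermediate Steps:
$B{\left(v,A \right)} = \left(A + v\right)^{2}$ ($B{\left(v,A \right)} = \left(A + v\right) \left(A + v\right) = \left(A + v\right)^{2}$)
$B{\left(S{\left(-2 \right)},6 \right)} \left(m{\left(-16 \right)} - 272\right) = \left(6 - -10\right)^{2} \left(\left(6 - -16\right) - 272\right) = \left(6 + 10\right)^{2} \left(\left(6 + 16\right) - 272\right) = 16^{2} \left(22 - 272\right) = 256 \left(-250\right) = -64000$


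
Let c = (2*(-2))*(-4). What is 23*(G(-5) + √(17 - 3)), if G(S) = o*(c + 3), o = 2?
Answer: 874 + 23*√14 ≈ 960.06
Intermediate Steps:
c = 16 (c = -4*(-4) = 16)
G(S) = 38 (G(S) = 2*(16 + 3) = 2*19 = 38)
23*(G(-5) + √(17 - 3)) = 23*(38 + √(17 - 3)) = 23*(38 + √14) = 874 + 23*√14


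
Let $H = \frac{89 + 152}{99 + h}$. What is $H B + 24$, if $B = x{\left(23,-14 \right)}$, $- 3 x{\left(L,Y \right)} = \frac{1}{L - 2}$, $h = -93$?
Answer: $\frac{8831}{378} \approx 23.362$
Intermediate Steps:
$x{\left(L,Y \right)} = - \frac{1}{3 \left(-2 + L\right)}$ ($x{\left(L,Y \right)} = - \frac{1}{3 \left(L - 2\right)} = - \frac{1}{3 \left(-2 + L\right)}$)
$B = - \frac{1}{63}$ ($B = - \frac{1}{-6 + 3 \cdot 23} = - \frac{1}{-6 + 69} = - \frac{1}{63} \approx -0.015873$)
$H = \frac{241}{6}$ ($H = \frac{89 + 152}{99 - 93} = \frac{241}{6} \approx 40.167$)
$H B + 24 = \frac{241}{6} \left(- \frac{1}{63}\right) + 24 = - \frac{241}{378} + 24 = \frac{8831}{378}$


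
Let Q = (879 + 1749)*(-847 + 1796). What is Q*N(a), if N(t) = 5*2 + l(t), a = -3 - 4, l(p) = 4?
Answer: 34915608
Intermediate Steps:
a = -7
Q = 2493972 (Q = 2628*949 = 2493972)
N(t) = 14 (N(t) = 5*2 + 4 = 10 + 4 = 14)
Q*N(a) = 2493972*14 = 34915608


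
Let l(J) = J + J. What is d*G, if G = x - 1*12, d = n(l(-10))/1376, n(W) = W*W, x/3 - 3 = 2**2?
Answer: 225/86 ≈ 2.6163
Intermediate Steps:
x = 21 (x = 9 + 3*2**2 = 9 + 3*4 = 9 + 12 = 21)
l(J) = 2*J
n(W) = W**2
d = 25/86 (d = (2*(-10))**2/1376 = (-20)**2*(1/1376) = 400*(1/1376) = 25/86 ≈ 0.29070)
G = 9 (G = 21 - 1*12 = 21 - 12 = 9)
d*G = (25/86)*9 = 225/86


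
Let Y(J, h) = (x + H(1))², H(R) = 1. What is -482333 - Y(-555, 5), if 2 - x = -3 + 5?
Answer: -482334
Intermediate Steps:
x = 0 (x = 2 - (-3 + 5) = 2 - 1*2 = 2 - 2 = 0)
Y(J, h) = 1 (Y(J, h) = (0 + 1)² = 1² = 1)
-482333 - Y(-555, 5) = -482333 - 1*1 = -482333 - 1 = -482334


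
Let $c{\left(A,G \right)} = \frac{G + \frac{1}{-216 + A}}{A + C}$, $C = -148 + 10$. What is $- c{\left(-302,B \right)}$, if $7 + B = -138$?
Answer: $- \frac{75111}{227920} \approx -0.32955$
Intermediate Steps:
$B = -145$ ($B = -7 - 138 = -145$)
$C = -138$
$c{\left(A,G \right)} = \frac{G + \frac{1}{-216 + A}}{-138 + A}$ ($c{\left(A,G \right)} = \frac{G + \frac{1}{-216 + A}}{A - 138} = \frac{G + \frac{1}{-216 + A}}{-138 + A}$)
$- c{\left(-302,B \right)} = - \frac{1 - -31320 - -43790}{29808 + \left(-302\right)^{2} - -106908} = - \frac{1 + 31320 + 43790}{29808 + 91204 + 106908} = - \frac{75111}{227920}$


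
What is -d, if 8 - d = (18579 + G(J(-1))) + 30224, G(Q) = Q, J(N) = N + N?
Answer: 48793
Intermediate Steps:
J(N) = 2*N
d = -48793 (d = 8 - ((18579 + 2*(-1)) + 30224) = 8 - ((18579 - 2) + 30224) = 8 - (18577 + 30224) = 8 - 1*48801 = 8 - 48801 = -48793)
-d = -1*(-48793) = 48793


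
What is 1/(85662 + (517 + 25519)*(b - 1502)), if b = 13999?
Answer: 1/325457554 ≈ 3.0726e-9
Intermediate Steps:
1/(85662 + (517 + 25519)*(b - 1502)) = 1/(85662 + (517 + 25519)*(13999 - 1502)) = 1/(85662 + 26036*12497) = 1/(85662 + 325371892) = 1/325457554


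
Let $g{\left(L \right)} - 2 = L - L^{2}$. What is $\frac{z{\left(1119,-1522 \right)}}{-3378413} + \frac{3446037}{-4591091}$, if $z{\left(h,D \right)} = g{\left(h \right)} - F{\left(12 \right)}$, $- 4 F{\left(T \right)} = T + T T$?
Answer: $- \frac{5898676767190}{15510601518583} \approx -0.3803$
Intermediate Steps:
$g{\left(L \right)} = 2 + L - L^{2}$ ($g{\left(L \right)} = 2 - \left(L^{2} - L\right) = 2 + L - L^{2}$)
$F{\left(T \right)} = - \frac{T}{4} - \frac{T^{2}}{4}$ ($F{\left(T \right)} = - \frac{T + T T}{4} = - \frac{T + T^{2}}{4} = - \frac{T}{4} - \frac{T^{2}}{4}$)
$z{\left(h,D \right)} = 41 + h - h^{2}$ ($z{\left(h,D \right)} = \left(2 + h - h^{2}\right) - \left(- \frac{1}{4}\right) 12 \left(1 + 12\right) = \left(2 + h - h^{2}\right) - \left(- \frac{1}{4}\right) 12 \cdot 13 = \left(2 + h - h^{2}\right) - -39 = \left(2 + h - h^{2}\right) + 39 = 41 + h - h^{2}$)
$\frac{z{\left(1119,-1522 \right)}}{-3378413} + \frac{3446037}{-4591091} = \frac{41 + 1119 - 1119^{2}}{-3378413} + \frac{3446037}{-4591091} = \left(41 + 1119 - 1252161\right) \left(- \frac{1}{3378413}\right) + 3446037 \left(- \frac{1}{4591091}\right) = \left(41 + 1119 - 1252161\right) \left(- \frac{1}{3378413}\right) - \frac{3446037}{4591091} = \left(-1251001\right) \left(- \frac{1}{3378413}\right) - \frac{3446037}{4591091} = \frac{1251001}{3378413} - \frac{3446037}{4591091} = - \frac{5898676767190}{15510601518583}$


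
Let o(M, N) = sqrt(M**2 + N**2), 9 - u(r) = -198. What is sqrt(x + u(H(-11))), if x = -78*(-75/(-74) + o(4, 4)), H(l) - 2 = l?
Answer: sqrt(175158 - 427128*sqrt(2))/37 ≈ 17.7*I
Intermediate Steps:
H(l) = 2 + l
u(r) = 207 (u(r) = 9 - 1*(-198) = 9 + 198 = 207)
x = -2925/37 - 312*sqrt(2) (x = -78*(-75/(-74) + sqrt(4**2 + 4**2)) = -78*(-75*(-1/74) + sqrt(16 + 16)) = -78*(75/74 + sqrt(32)) = -78*(75/74 + 4*sqrt(2)) = -2925/37 - 312*sqrt(2) ≈ -520.29)
sqrt(x + u(H(-11))) = sqrt((-2925/37 - 312*sqrt(2)) + 207) = sqrt(4734/37 - 312*sqrt(2))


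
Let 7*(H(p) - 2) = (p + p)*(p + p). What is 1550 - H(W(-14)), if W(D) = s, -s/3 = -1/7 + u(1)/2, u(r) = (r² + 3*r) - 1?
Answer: 527715/343 ≈ 1538.5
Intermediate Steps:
u(r) = -1 + r² + 3*r
s = -57/14 (s = -3*(-1/7 + (-1 + 1² + 3*1)/2) = -3*(-1*⅐ + (-1 + 1 + 3)*(½)) = -3*(-⅐ + 3*(½)) = -3*(-⅐ + 3/2) = -3*19/14 = -57/14 ≈ -4.0714)
W(D) = -57/14
H(p) = 2 + 4*p²/7 (H(p) = 2 + ((p + p)*(p + p))/7 = 2 + ((2*p)*(2*p))/7 = 2 + (4*p²)/7 = 2 + 4*p²/7)
1550 - H(W(-14)) = 1550 - (2 + 4*(-57/14)²/7) = 1550 - (2 + (4/7)*(3249/196)) = 1550 - (2 + 3249/343) = 1550 - 1*3935/343 = 1550 - 3935/343 = 527715/343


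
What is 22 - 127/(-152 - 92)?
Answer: 5495/244 ≈ 22.520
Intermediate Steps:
22 - 127/(-152 - 92) = 22 - 127/(-244) = 22 - 127*(-1/244) = 22 + 127/244 = 5495/244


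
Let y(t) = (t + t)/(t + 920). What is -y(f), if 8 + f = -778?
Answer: 786/67 ≈ 11.731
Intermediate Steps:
f = -786 (f = -8 - 778 = -786)
y(t) = 2*t/(920 + t) (y(t) = (2*t)/(920 + t) = 2*t/(920 + t))
-y(f) = -2*(-786)/(920 - 786) = -2*(-786)/134 = -1*(-786/67) = 786/67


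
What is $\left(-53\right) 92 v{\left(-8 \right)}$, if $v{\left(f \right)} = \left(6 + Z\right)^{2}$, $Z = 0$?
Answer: $-175536$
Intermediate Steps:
$v{\left(f \right)} = 36$ ($v{\left(f \right)} = \left(6 + 0\right)^{2} = 6^{2} = 36$)
$\left(-53\right) 92 v{\left(-8 \right)} = \left(-53\right) 92 \cdot 36 = \left(-4876\right) 36 = -175536$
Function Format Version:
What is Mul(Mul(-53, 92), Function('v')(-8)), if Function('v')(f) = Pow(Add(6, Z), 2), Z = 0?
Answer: -175536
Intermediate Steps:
Function('v')(f) = 36 (Function('v')(f) = Pow(Add(6, 0), 2) = Pow(6, 2) = 36)
Mul(Mul(-53, 92), Function('v')(-8)) = Mul(Mul(-53, 92), 36) = Mul(-4876, 36) = -175536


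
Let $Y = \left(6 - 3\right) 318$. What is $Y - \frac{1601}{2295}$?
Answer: $\frac{2187829}{2295} \approx 953.3$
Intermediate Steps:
$Y = 954$ ($Y = \left(6 - 3\right) 318 = 3 \cdot 318 = 954$)
$Y - \frac{1601}{2295} = 954 - \frac{1601}{2295} = \frac{2187829}{2295}$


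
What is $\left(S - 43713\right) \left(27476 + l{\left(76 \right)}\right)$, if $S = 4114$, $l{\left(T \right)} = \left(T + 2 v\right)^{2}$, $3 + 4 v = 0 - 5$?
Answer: $-1293303340$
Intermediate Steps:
$v = -2$ ($v = - \frac{3}{4} + \frac{0 - 5}{4} = - \frac{3}{4} + \frac{1}{4} \left(-5\right) = - \frac{3}{4} - \frac{5}{4} = -2$)
$l{\left(T \right)} = \left(-4 + T\right)^{2}$ ($l{\left(T \right)} = \left(T + 2 \left(-2\right)\right)^{2} = \left(T - 4\right)^{2} = \left(-4 + T\right)^{2}$)
$\left(S - 43713\right) \left(27476 + l{\left(76 \right)}\right) = \left(4114 - 43713\right) \left(27476 + \left(-4 + 76\right)^{2}\right) = - 39599 \left(27476 + 72^{2}\right) = - 39599 \left(27476 + 5184\right) = \left(-39599\right) 32660 = -1293303340$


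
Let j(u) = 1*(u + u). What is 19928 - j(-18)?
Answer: 19964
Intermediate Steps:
j(u) = 2*u (j(u) = 1*(2*u) = 2*u)
19928 - j(-18) = 19928 - 2*(-18) = 19928 - 1*(-36) = 19928 + 36 = 19964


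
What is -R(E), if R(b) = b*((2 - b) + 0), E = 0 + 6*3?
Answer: 288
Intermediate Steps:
E = 18 (E = 0 + 18 = 18)
R(b) = b*(2 - b)
-R(E) = -18*(2 - 1*18) = -18*(2 - 18) = -18*(-16) = -1*(-288) = 288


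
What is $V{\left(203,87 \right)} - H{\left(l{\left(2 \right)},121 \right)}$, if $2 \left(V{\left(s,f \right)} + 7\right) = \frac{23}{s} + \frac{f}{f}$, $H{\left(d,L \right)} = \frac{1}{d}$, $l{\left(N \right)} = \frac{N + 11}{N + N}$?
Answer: $- \frac{17816}{2639} \approx -6.751$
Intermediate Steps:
$l{\left(N \right)} = \frac{11 + N}{2 N}$
$V{\left(s,f \right)} = - \frac{13}{2} + \frac{23}{2 s}$ ($V{\left(s,f \right)} = -7 + \frac{\frac{23}{s} + \frac{f}{f}}{2} = -7 + \frac{\frac{23}{s} + 1}{2} = -7 + \frac{1 + \frac{23}{s}}{2} = -7 + \left(\frac{1}{2} + \frac{23}{2 s}\right) = - \frac{13}{2} + \frac{23}{2 s}$)
$V{\left(203,87 \right)} - H{\left(l{\left(2 \right)},121 \right)} = \frac{23 - 2639}{2 \cdot 203} - \frac{1}{\frac{1}{2} \cdot \frac{1}{2} \left(11 + 2\right)} = \frac{1}{2} \cdot \frac{1}{203} \left(23 - 2639\right) - \frac{1}{\frac{1}{2} \cdot \frac{1}{2} \cdot 13} = \frac{1}{2} \cdot \frac{1}{203} \left(-2616\right) - \frac{1}{\frac{13}{4}} = - \frac{1308}{203} - \frac{4}{13} = - \frac{17816}{2639}$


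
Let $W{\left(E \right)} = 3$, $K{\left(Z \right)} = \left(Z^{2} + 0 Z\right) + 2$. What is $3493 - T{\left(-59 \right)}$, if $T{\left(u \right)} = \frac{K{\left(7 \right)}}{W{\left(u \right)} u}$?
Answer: $\frac{206104}{59} \approx 3493.3$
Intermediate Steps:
$K{\left(Z \right)} = 2 + Z^{2}$ ($K{\left(Z \right)} = \left(Z^{2} + 0\right) + 2 = Z^{2} + 2 = 2 + Z^{2}$)
$T{\left(u \right)} = \frac{17}{u}$ ($T{\left(u \right)} = \frac{2 + 7^{2}}{3 u} = \left(2 + 49\right) \frac{1}{3 u} = 51 \frac{1}{3 u} = \frac{17}{u}$)
$3493 - T{\left(-59 \right)} = 3493 - \frac{17}{-59} = 3493 - 17 \left(- \frac{1}{59}\right) = 3493 - - \frac{17}{59} = 3493 + \frac{17}{59} = \frac{206104}{59}$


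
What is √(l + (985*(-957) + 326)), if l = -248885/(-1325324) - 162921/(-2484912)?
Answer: I*√535671725638850250926201/753963716 ≈ 970.73*I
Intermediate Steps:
l = 764084647/3015854864 (l = -248885*(-1/1325324) - 162921*(-1/2484912) = 2735/14564 + 54307/828304 = 764084647/3015854864 ≈ 0.25336)
√(l + (985*(-957) + 326)) = √(764084647/3015854864 + (985*(-957) + 326)) = √(764084647/3015854864 + (-942645 + 326)) = √(764084647/3015854864 - 942319) = √(-2841896575504969/3015854864) = I*√535671725638850250926201/753963716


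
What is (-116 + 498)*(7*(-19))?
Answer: -50806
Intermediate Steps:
(-116 + 498)*(7*(-19)) = 382*(-133) = -50806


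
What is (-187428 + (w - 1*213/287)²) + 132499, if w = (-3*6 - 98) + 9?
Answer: -3568276717/82369 ≈ -43321.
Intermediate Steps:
w = -107 (w = (-18 - 98) + 9 = -116 + 9 = -107)
(-187428 + (w - 1*213/287)²) + 132499 = (-187428 + (-107 - 1*213/287)²) + 132499 = (-187428 + (-107 - 213*1/287)²) + 132499 = (-187428 + (-107 - 213/287)²) + 132499 = (-187428 + (-30922/287)²) + 132499 = (-187428 + 956170084/82369) + 132499 = -14482086848/82369 + 132499 = -3568276717/82369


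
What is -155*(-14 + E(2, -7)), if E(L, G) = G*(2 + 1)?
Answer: 5425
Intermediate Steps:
E(L, G) = 3*G (E(L, G) = G*3 = 3*G)
-155*(-14 + E(2, -7)) = -155*(-14 + 3*(-7)) = -155*(-14 - 21) = -155*(-35) = 5425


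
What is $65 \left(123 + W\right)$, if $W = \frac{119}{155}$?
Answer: $\frac{249392}{31} \approx 8044.9$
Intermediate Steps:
$W = \frac{119}{155}$ ($W = 119 \cdot \frac{1}{155} = \frac{119}{155} \approx 0.76774$)
$65 \left(123 + W\right) = 65 \left(123 + \frac{119}{155}\right) = 65 \cdot \frac{19184}{155} = \frac{249392}{31}$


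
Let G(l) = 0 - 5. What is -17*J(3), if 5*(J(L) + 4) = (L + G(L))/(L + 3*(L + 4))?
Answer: 4097/60 ≈ 68.283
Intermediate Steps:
G(l) = -5
J(L) = -4 + (-5 + L)/(5*(12 + 4*L)) (J(L) = -4 + ((L - 5)/(L + 3*(L + 4)))/5 = -4 + ((-5 + L)/(L + 3*(4 + L)))/5 = -4 + ((-5 + L)/(L + (12 + 3*L)))/5 = -4 + ((-5 + L)/(12 + 4*L))/5 = -4 + (-5 + L)/(5*(12 + 4*L)))
-17*J(3) = -17*(-245 - 79*3)/(20*(3 + 3)) = -17*(-245 - 237)/(20*6) = -17*(-482)/(20*6) = -17*(-241/60) = 4097/60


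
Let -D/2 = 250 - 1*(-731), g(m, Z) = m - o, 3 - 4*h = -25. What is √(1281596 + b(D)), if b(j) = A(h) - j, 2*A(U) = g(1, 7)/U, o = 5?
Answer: 2*√15723582/7 ≈ 1132.9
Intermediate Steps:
h = 7 (h = ¾ - ¼*(-25) = ¾ + 25/4 = 7)
g(m, Z) = -5 + m (g(m, Z) = m - 1*5 = m - 5 = -5 + m)
D = -1962 (D = -2*(250 - 1*(-731)) = -2*(250 + 731) = -2*981 = -1962)
A(U) = -2/U (A(U) = ((-5 + 1)/U)/2 = (-4/U)/2 = -2/U)
b(j) = -2/7 - j
√(1281596 + b(D)) = √(1281596 + (-2/7 - 1*(-1962))) = √(1281596 + (-2/7 + 1962)) = √(1281596 + 13732/7) = √(8984904/7) = 2*√15723582/7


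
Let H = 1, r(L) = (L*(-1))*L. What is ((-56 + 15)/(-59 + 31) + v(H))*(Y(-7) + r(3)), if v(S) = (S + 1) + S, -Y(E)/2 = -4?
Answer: -125/28 ≈ -4.4643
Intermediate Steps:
r(L) = -L² (r(L) = (-L)*L = -L²)
Y(E) = 8 (Y(E) = -2*(-4) = 8)
v(S) = 1 + 2*S (v(S) = (1 + S) + S = 1 + 2*S)
((-56 + 15)/(-59 + 31) + v(H))*(Y(-7) + r(3)) = ((-56 + 15)/(-59 + 31) + (1 + 2*1))*(8 - 1*3²) = (-41/(-28) + (1 + 2))*(8 - 1*9) = (-41*(-1/28) + 3)*(8 - 9) = (41/28 + 3)*(-1) = (125/28)*(-1) = -125/28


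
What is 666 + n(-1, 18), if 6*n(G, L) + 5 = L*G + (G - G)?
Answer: 3973/6 ≈ 662.17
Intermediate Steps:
n(G, L) = -5/6 + G*L/6 (n(G, L) = -5/6 + (L*G + (G - G))/6 = -5/6 + (G*L + 0)/6 = -5/6 + (G*L)/6 = -5/6 + G*L/6)
666 + n(-1, 18) = 666 + (-5/6 + (1/6)*(-1)*18) = 666 + (-5/6 - 3) = 666 - 23/6 = 3973/6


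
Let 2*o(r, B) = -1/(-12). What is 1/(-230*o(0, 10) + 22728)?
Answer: 12/272621 ≈ 4.4017e-5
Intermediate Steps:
o(r, B) = 1/24 (o(r, B) = (-1/(-12))/2 = (-1*(-1/12))/2 = (½)*(1/12) = 1/24)
1/(-230*o(0, 10) + 22728) = 1/(-230*1/24 + 22728) = 1/(-115/12 + 22728) = 1/(272621/12) = 12/272621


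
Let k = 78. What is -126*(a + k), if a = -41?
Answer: -4662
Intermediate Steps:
-126*(a + k) = -126*(-41 + 78) = -126*37 = -4662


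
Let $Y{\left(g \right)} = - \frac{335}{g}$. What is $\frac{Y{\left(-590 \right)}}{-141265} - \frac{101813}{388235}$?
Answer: $- \frac{339434879651}{1294318807690} \approx -0.26225$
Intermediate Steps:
$\frac{Y{\left(-590 \right)}}{-141265} - \frac{101813}{388235} = \frac{\left(-335\right) \frac{1}{-590}}{-141265} - \frac{101813}{388235} = \left(-335\right) \left(- \frac{1}{590}\right) \left(- \frac{1}{141265}\right) - \frac{101813}{388235} = \frac{67}{118} \left(- \frac{1}{141265}\right) - \frac{101813}{388235} = - \frac{67}{16669270} - \frac{101813}{388235} = - \frac{339434879651}{1294318807690}$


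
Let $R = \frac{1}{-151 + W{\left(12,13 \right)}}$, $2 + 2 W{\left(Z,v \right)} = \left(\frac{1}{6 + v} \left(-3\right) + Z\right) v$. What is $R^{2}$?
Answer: $\frac{1444}{8128201} \approx 0.00017765$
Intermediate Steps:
$W{\left(Z,v \right)} = -1 + \frac{v \left(Z - \frac{3}{6 + v}\right)}{2}$ ($W{\left(Z,v \right)} = -1 + \frac{\left(\frac{1}{6 + v} \left(-3\right) + Z\right) v}{2} = -1 + \frac{\left(- \frac{3}{6 + v} + Z\right) v}{2} = -1 + \frac{\left(Z - \frac{3}{6 + v}\right) v}{2} = -1 + \frac{v \left(Z - \frac{3}{6 + v}\right)}{2}$)
$R = - \frac{38}{2851}$ ($R = \frac{1}{-151 + \frac{-12 - 65 + 12 \cdot 13^{2} + 6 \cdot 12 \cdot 13}{2 \left(6 + 13\right)}} = \frac{1}{-151 + \frac{-12 - 65 + 12 \cdot 169 + 936}{2 \cdot 19}} = \frac{1}{-151 + \frac{1}{2} \cdot \frac{1}{19} \left(-12 - 65 + 2028 + 936\right)} = \frac{1}{-151 + \frac{1}{2} \cdot \frac{1}{19} \cdot 2887} = \frac{1}{-151 + \frac{2887}{38}} = \frac{1}{- \frac{2851}{38}} = - \frac{38}{2851} \approx -0.013329$)
$R^{2} = \left(- \frac{38}{2851}\right)^{2} = \frac{1444}{8128201}$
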